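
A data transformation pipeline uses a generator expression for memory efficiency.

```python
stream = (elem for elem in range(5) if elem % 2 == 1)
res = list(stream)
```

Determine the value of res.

Step 1: Filter range(5) keeping only odd values:
  elem=0: even, excluded
  elem=1: odd, included
  elem=2: even, excluded
  elem=3: odd, included
  elem=4: even, excluded
Therefore res = [1, 3].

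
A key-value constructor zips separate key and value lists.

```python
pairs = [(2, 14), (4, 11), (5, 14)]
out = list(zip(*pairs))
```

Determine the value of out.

Step 1: zip(*pairs) transposes: unzips [(2, 14), (4, 11), (5, 14)] into separate sequences.
Step 2: First elements: (2, 4, 5), second elements: (14, 11, 14).
Therefore out = [(2, 4, 5), (14, 11, 14)].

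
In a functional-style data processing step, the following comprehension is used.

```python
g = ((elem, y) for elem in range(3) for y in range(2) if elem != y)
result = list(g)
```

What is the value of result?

Step 1: Nested generator over range(3) x range(2) where elem != y:
  (0, 0): excluded (elem == y)
  (0, 1): included
  (1, 0): included
  (1, 1): excluded (elem == y)
  (2, 0): included
  (2, 1): included
Therefore result = [(0, 1), (1, 0), (2, 0), (2, 1)].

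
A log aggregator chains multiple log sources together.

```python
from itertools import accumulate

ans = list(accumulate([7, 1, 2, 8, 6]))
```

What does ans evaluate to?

Step 1: accumulate computes running sums:
  + 7 = 7
  + 1 = 8
  + 2 = 10
  + 8 = 18
  + 6 = 24
Therefore ans = [7, 8, 10, 18, 24].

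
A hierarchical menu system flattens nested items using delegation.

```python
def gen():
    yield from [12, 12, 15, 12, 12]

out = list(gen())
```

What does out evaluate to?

Step 1: yield from delegates to the iterable, yielding each element.
Step 2: Collected values: [12, 12, 15, 12, 12].
Therefore out = [12, 12, 15, 12, 12].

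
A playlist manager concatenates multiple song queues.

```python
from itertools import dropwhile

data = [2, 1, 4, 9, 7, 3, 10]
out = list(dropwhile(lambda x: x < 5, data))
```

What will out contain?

Step 1: dropwhile drops elements while < 5:
  2 < 5: dropped
  1 < 5: dropped
  4 < 5: dropped
  9: kept (dropping stopped)
Step 2: Remaining elements kept regardless of condition.
Therefore out = [9, 7, 3, 10].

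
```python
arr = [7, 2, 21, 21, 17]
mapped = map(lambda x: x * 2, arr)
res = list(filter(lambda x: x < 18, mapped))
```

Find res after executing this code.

Step 1: Map x * 2:
  7 -> 14
  2 -> 4
  21 -> 42
  21 -> 42
  17 -> 34
Step 2: Filter for < 18:
  14: kept
  4: kept
  42: removed
  42: removed
  34: removed
Therefore res = [14, 4].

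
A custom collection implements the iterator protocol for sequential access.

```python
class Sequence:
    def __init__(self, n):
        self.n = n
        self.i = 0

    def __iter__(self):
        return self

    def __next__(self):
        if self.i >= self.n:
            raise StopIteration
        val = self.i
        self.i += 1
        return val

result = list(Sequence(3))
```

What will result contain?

Step 1: Sequence(3) creates an iterator counting 0 to 2.
Step 2: list() consumes all values: [0, 1, 2].
Therefore result = [0, 1, 2].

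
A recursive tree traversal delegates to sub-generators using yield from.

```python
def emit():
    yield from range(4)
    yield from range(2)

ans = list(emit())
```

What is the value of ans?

Step 1: Trace yields in order:
  yield 0
  yield 1
  yield 2
  yield 3
  yield 0
  yield 1
Therefore ans = [0, 1, 2, 3, 0, 1].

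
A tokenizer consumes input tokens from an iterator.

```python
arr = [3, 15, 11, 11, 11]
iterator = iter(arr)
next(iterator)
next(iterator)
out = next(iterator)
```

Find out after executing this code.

Step 1: Create iterator over [3, 15, 11, 11, 11].
Step 2: next() consumes 3.
Step 3: next() consumes 15.
Step 4: next() returns 11.
Therefore out = 11.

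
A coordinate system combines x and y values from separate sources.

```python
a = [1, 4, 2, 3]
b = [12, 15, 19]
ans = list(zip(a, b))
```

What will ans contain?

Step 1: zip stops at shortest (len(a)=4, len(b)=3):
  Index 0: (1, 12)
  Index 1: (4, 15)
  Index 2: (2, 19)
Step 2: Last element of a (3) has no pair, dropped.
Therefore ans = [(1, 12), (4, 15), (2, 19)].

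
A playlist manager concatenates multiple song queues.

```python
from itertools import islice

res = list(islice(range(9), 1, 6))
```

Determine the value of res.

Step 1: islice(range(9), 1, 6) takes elements at indices [1, 6).
Step 2: Elements: [1, 2, 3, 4, 5].
Therefore res = [1, 2, 3, 4, 5].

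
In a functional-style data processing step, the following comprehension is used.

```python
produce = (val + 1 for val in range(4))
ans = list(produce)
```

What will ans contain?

Step 1: For each val in range(4), compute val+1:
  val=0: 0+1 = 1
  val=1: 1+1 = 2
  val=2: 2+1 = 3
  val=3: 3+1 = 4
Therefore ans = [1, 2, 3, 4].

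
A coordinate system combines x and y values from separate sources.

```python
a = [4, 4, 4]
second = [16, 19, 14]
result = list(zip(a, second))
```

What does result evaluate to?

Step 1: zip pairs elements at same index:
  Index 0: (4, 16)
  Index 1: (4, 19)
  Index 2: (4, 14)
Therefore result = [(4, 16), (4, 19), (4, 14)].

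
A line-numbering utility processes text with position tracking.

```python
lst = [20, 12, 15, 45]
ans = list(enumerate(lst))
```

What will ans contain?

Step 1: enumerate pairs each element with its index:
  (0, 20)
  (1, 12)
  (2, 15)
  (3, 45)
Therefore ans = [(0, 20), (1, 12), (2, 15), (3, 45)].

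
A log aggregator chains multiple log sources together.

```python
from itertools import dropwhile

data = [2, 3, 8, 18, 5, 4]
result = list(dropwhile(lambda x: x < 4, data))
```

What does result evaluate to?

Step 1: dropwhile drops elements while < 4:
  2 < 4: dropped
  3 < 4: dropped
  8: kept (dropping stopped)
Step 2: Remaining elements kept regardless of condition.
Therefore result = [8, 18, 5, 4].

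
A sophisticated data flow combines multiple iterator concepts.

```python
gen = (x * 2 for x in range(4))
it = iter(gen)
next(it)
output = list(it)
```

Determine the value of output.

Step 1: Generator produces [0, 2, 4, 6].
Step 2: next(it) consumes first element (0).
Step 3: list(it) collects remaining: [2, 4, 6].
Therefore output = [2, 4, 6].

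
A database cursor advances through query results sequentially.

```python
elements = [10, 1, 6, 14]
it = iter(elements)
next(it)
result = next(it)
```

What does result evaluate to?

Step 1: Create iterator over [10, 1, 6, 14].
Step 2: next() consumes 10.
Step 3: next() returns 1.
Therefore result = 1.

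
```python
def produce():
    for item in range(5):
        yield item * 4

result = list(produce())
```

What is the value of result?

Step 1: For each item in range(5), yield item * 4:
  item=0: yield 0 * 4 = 0
  item=1: yield 1 * 4 = 4
  item=2: yield 2 * 4 = 8
  item=3: yield 3 * 4 = 12
  item=4: yield 4 * 4 = 16
Therefore result = [0, 4, 8, 12, 16].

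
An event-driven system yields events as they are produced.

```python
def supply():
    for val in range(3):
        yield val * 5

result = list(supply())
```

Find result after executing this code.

Step 1: For each val in range(3), yield val * 5:
  val=0: yield 0 * 5 = 0
  val=1: yield 1 * 5 = 5
  val=2: yield 2 * 5 = 10
Therefore result = [0, 5, 10].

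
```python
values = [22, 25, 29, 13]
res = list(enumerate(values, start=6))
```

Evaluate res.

Step 1: enumerate with start=6:
  (6, 22)
  (7, 25)
  (8, 29)
  (9, 13)
Therefore res = [(6, 22), (7, 25), (8, 29), (9, 13)].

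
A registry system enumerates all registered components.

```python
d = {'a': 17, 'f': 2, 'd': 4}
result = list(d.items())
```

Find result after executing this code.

Step 1: d.items() returns (key, value) pairs in insertion order.
Therefore result = [('a', 17), ('f', 2), ('d', 4)].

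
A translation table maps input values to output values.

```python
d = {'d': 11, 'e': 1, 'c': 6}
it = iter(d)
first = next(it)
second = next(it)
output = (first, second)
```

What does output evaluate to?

Step 1: iter(d) iterates over keys: ['d', 'e', 'c'].
Step 2: first = next(it) = 'd', second = next(it) = 'e'.
Therefore output = ('d', 'e').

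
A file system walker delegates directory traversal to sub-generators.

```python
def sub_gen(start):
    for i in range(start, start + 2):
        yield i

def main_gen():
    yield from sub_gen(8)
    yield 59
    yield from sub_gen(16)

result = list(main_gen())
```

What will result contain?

Step 1: main_gen() delegates to sub_gen(8):
  yield 8
  yield 9
Step 2: yield 59
Step 3: Delegates to sub_gen(16):
  yield 16
  yield 17
Therefore result = [8, 9, 59, 16, 17].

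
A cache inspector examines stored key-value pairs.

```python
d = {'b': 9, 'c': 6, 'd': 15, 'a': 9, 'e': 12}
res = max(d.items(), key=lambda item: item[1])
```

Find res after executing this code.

Step 1: Find item with maximum value:
  ('b', 9)
  ('c', 6)
  ('d', 15)
  ('a', 9)
  ('e', 12)
Step 2: Maximum value is 15 at key 'd'.
Therefore res = ('d', 15).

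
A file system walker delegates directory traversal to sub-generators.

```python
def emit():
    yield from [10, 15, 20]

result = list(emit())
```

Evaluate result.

Step 1: yield from delegates to the iterable, yielding each element.
Step 2: Collected values: [10, 15, 20].
Therefore result = [10, 15, 20].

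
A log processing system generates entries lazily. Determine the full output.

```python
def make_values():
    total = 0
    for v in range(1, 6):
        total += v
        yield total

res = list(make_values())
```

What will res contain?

Step 1: Generator accumulates running sum:
  v=1: total = 1, yield 1
  v=2: total = 3, yield 3
  v=3: total = 6, yield 6
  v=4: total = 10, yield 10
  v=5: total = 15, yield 15
Therefore res = [1, 3, 6, 10, 15].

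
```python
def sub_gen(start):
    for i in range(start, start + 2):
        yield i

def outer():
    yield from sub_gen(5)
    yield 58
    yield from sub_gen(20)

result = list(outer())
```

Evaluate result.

Step 1: outer() delegates to sub_gen(5):
  yield 5
  yield 6
Step 2: yield 58
Step 3: Delegates to sub_gen(20):
  yield 20
  yield 21
Therefore result = [5, 6, 58, 20, 21].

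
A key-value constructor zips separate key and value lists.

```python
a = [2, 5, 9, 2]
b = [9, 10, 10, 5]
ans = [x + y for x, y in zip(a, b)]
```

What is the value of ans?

Step 1: Add corresponding elements:
  2 + 9 = 11
  5 + 10 = 15
  9 + 10 = 19
  2 + 5 = 7
Therefore ans = [11, 15, 19, 7].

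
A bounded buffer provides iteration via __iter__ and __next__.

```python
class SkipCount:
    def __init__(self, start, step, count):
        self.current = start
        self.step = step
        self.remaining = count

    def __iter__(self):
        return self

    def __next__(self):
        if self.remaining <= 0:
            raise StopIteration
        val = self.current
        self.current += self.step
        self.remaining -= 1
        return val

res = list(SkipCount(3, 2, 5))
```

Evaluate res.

Step 1: SkipCount starts at 3, increments by 2, for 5 steps:
  Yield 3, then current += 2
  Yield 5, then current += 2
  Yield 7, then current += 2
  Yield 9, then current += 2
  Yield 11, then current += 2
Therefore res = [3, 5, 7, 9, 11].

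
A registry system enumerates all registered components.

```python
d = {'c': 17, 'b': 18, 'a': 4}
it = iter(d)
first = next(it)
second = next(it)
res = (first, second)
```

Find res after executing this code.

Step 1: iter(d) iterates over keys: ['c', 'b', 'a'].
Step 2: first = next(it) = 'c', second = next(it) = 'b'.
Therefore res = ('c', 'b').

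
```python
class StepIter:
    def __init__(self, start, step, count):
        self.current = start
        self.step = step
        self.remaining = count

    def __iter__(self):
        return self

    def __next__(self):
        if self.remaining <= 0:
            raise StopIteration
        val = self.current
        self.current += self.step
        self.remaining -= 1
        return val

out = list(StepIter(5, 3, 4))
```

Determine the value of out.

Step 1: StepIter starts at 5, increments by 3, for 4 steps:
  Yield 5, then current += 3
  Yield 8, then current += 3
  Yield 11, then current += 3
  Yield 14, then current += 3
Therefore out = [5, 8, 11, 14].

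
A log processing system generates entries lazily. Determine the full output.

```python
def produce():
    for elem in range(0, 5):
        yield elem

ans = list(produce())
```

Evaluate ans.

Step 1: The generator yields each value from range(0, 5).
Step 2: list() consumes all yields: [0, 1, 2, 3, 4].
Therefore ans = [0, 1, 2, 3, 4].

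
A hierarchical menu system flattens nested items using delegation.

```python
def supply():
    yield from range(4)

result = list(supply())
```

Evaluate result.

Step 1: yield from delegates to the iterable, yielding each element.
Step 2: Collected values: [0, 1, 2, 3].
Therefore result = [0, 1, 2, 3].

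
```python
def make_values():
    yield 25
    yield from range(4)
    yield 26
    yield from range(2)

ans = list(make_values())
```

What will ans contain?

Step 1: Trace yields in order:
  yield 25
  yield 0
  yield 1
  yield 2
  yield 3
  yield 26
  yield 0
  yield 1
Therefore ans = [25, 0, 1, 2, 3, 26, 0, 1].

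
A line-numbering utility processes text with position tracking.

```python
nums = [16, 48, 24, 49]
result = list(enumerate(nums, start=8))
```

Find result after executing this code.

Step 1: enumerate with start=8:
  (8, 16)
  (9, 48)
  (10, 24)
  (11, 49)
Therefore result = [(8, 16), (9, 48), (10, 24), (11, 49)].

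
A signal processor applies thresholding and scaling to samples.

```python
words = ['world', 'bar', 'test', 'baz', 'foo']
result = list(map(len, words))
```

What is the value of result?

Step 1: Map len() to each word:
  'world' -> 5
  'bar' -> 3
  'test' -> 4
  'baz' -> 3
  'foo' -> 3
Therefore result = [5, 3, 4, 3, 3].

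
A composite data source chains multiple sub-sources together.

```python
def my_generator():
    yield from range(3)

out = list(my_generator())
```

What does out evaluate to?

Step 1: yield from delegates to the iterable, yielding each element.
Step 2: Collected values: [0, 1, 2].
Therefore out = [0, 1, 2].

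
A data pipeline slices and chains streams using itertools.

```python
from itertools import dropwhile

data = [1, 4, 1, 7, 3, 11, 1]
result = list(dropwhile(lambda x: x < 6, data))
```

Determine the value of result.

Step 1: dropwhile drops elements while < 6:
  1 < 6: dropped
  4 < 6: dropped
  1 < 6: dropped
  7: kept (dropping stopped)
Step 2: Remaining elements kept regardless of condition.
Therefore result = [7, 3, 11, 1].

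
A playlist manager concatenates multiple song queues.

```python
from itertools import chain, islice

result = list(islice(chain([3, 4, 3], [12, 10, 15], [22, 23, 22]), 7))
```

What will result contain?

Step 1: chain([3, 4, 3], [12, 10, 15], [22, 23, 22]) = [3, 4, 3, 12, 10, 15, 22, 23, 22].
Step 2: islice takes first 7 elements: [3, 4, 3, 12, 10, 15, 22].
Therefore result = [3, 4, 3, 12, 10, 15, 22].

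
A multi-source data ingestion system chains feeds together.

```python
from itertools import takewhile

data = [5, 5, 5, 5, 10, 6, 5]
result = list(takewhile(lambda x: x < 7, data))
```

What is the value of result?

Step 1: takewhile stops at first element >= 7:
  5 < 7: take
  5 < 7: take
  5 < 7: take
  5 < 7: take
  10 >= 7: stop
Therefore result = [5, 5, 5, 5].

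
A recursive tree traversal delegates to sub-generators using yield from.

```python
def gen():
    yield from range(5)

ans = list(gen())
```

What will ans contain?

Step 1: yield from delegates to the iterable, yielding each element.
Step 2: Collected values: [0, 1, 2, 3, 4].
Therefore ans = [0, 1, 2, 3, 4].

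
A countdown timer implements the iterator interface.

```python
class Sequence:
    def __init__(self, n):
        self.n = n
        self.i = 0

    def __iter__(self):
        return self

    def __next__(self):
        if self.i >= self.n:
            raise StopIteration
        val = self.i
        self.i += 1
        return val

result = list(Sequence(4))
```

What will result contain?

Step 1: Sequence(4) creates an iterator counting 0 to 3.
Step 2: list() consumes all values: [0, 1, 2, 3].
Therefore result = [0, 1, 2, 3].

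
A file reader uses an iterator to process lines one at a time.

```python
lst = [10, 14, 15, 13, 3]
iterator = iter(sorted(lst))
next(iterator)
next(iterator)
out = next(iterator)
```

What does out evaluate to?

Step 1: sorted([10, 14, 15, 13, 3]) = [3, 10, 13, 14, 15].
Step 2: Create iterator and skip 2 elements.
Step 3: next() returns 13.
Therefore out = 13.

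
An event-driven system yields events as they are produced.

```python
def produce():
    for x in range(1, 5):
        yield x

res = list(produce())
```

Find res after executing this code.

Step 1: The generator yields each value from range(1, 5).
Step 2: list() consumes all yields: [1, 2, 3, 4].
Therefore res = [1, 2, 3, 4].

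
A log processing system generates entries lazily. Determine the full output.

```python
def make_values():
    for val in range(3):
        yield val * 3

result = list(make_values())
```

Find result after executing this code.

Step 1: For each val in range(3), yield val * 3:
  val=0: yield 0 * 3 = 0
  val=1: yield 1 * 3 = 3
  val=2: yield 2 * 3 = 6
Therefore result = [0, 3, 6].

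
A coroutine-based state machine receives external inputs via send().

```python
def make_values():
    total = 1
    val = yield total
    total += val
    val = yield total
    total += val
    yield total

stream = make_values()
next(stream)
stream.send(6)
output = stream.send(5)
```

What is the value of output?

Step 1: next() -> yield total=1.
Step 2: send(6) -> val=6, total = 1+6 = 7, yield 7.
Step 3: send(5) -> val=5, total = 7+5 = 12, yield 12.
Therefore output = 12.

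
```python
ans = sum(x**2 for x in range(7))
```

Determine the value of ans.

Step 1: Compute x**2 for each x in range(7):
  x=0: 0**2 = 0
  x=1: 1**2 = 1
  x=2: 2**2 = 4
  x=3: 3**2 = 9
  x=4: 4**2 = 16
  x=5: 5**2 = 25
  x=6: 6**2 = 36
Step 2: sum = 0 + 1 + 4 + 9 + 16 + 25 + 36 = 91.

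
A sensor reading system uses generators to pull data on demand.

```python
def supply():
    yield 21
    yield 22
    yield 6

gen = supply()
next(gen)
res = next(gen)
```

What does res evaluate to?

Step 1: supply() creates a generator.
Step 2: next(gen) yields 21 (consumed and discarded).
Step 3: next(gen) yields 22, assigned to res.
Therefore res = 22.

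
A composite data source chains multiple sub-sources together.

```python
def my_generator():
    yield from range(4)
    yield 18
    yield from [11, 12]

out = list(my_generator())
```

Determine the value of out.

Step 1: Trace yields in order:
  yield 0
  yield 1
  yield 2
  yield 3
  yield 18
  yield 11
  yield 12
Therefore out = [0, 1, 2, 3, 18, 11, 12].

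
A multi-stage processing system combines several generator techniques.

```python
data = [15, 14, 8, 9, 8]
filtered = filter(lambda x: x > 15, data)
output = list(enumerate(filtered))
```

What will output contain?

Step 1: Filter [15, 14, 8, 9, 8] for > 15: [].
Step 2: enumerate re-indexes from 0: [].
Therefore output = [].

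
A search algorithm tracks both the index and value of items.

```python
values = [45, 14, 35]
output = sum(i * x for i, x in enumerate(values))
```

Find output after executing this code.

Step 1: Compute i * x for each (i, x) in enumerate([45, 14, 35]):
  i=0, x=45: 0*45 = 0
  i=1, x=14: 1*14 = 14
  i=2, x=35: 2*35 = 70
Step 2: sum = 0 + 14 + 70 = 84.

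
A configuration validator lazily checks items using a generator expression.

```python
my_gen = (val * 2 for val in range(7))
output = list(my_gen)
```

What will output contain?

Step 1: For each val in range(7), compute val*2:
  val=0: 0*2 = 0
  val=1: 1*2 = 2
  val=2: 2*2 = 4
  val=3: 3*2 = 6
  val=4: 4*2 = 8
  val=5: 5*2 = 10
  val=6: 6*2 = 12
Therefore output = [0, 2, 4, 6, 8, 10, 12].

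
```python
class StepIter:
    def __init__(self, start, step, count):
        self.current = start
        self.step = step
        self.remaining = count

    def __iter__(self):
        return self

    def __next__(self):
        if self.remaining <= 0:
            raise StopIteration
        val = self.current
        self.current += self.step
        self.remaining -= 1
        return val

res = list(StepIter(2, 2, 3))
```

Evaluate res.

Step 1: StepIter starts at 2, increments by 2, for 3 steps:
  Yield 2, then current += 2
  Yield 4, then current += 2
  Yield 6, then current += 2
Therefore res = [2, 4, 6].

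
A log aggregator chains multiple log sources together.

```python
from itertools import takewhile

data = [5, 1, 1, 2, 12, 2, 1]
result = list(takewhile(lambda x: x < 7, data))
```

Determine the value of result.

Step 1: takewhile stops at first element >= 7:
  5 < 7: take
  1 < 7: take
  1 < 7: take
  2 < 7: take
  12 >= 7: stop
Therefore result = [5, 1, 1, 2].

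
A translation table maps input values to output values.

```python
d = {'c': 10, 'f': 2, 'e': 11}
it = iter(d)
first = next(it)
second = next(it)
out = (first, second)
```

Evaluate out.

Step 1: iter(d) iterates over keys: ['c', 'f', 'e'].
Step 2: first = next(it) = 'c', second = next(it) = 'f'.
Therefore out = ('c', 'f').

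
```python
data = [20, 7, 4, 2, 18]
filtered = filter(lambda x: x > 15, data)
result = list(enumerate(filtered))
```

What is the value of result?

Step 1: Filter [20, 7, 4, 2, 18] for > 15: [20, 18].
Step 2: enumerate re-indexes from 0: [(0, 20), (1, 18)].
Therefore result = [(0, 20), (1, 18)].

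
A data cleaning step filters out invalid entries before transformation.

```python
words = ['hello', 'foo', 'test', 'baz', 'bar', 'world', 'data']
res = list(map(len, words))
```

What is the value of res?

Step 1: Map len() to each word:
  'hello' -> 5
  'foo' -> 3
  'test' -> 4
  'baz' -> 3
  'bar' -> 3
  'world' -> 5
  'data' -> 4
Therefore res = [5, 3, 4, 3, 3, 5, 4].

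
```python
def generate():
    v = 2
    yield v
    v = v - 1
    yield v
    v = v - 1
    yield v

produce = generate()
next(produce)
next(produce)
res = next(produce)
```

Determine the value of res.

Step 1: Trace through generator execution:
  Yield 1: v starts at 2, yield 2
  Yield 2: v = 2 - 1 = 1, yield 1
  Yield 3: v = 1 - 1 = 0, yield 0
Step 2: First next() gets 2, second next() gets the second value, third next() yields 0.
Therefore res = 0.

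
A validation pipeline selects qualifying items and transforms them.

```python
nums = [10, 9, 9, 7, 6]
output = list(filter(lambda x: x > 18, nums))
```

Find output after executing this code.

Step 1: Filter elements > 18:
  10: removed
  9: removed
  9: removed
  7: removed
  6: removed
Therefore output = [].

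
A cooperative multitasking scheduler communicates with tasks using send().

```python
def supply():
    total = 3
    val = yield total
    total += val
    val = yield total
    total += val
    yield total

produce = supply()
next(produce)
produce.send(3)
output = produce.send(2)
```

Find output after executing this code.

Step 1: next() -> yield total=3.
Step 2: send(3) -> val=3, total = 3+3 = 6, yield 6.
Step 3: send(2) -> val=2, total = 6+2 = 8, yield 8.
Therefore output = 8.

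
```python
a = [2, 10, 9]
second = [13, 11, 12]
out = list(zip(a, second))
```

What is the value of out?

Step 1: zip pairs elements at same index:
  Index 0: (2, 13)
  Index 1: (10, 11)
  Index 2: (9, 12)
Therefore out = [(2, 13), (10, 11), (9, 12)].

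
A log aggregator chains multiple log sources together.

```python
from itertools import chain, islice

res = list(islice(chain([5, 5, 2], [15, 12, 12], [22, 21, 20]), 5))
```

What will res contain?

Step 1: chain([5, 5, 2], [15, 12, 12], [22, 21, 20]) = [5, 5, 2, 15, 12, 12, 22, 21, 20].
Step 2: islice takes first 5 elements: [5, 5, 2, 15, 12].
Therefore res = [5, 5, 2, 15, 12].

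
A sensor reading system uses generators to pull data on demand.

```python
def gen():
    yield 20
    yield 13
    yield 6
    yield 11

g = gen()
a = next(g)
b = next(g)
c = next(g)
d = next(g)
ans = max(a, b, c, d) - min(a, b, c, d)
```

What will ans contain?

Step 1: Create generator and consume all values:
  a = next(g) = 20
  b = next(g) = 13
  c = next(g) = 6
  d = next(g) = 11
Step 2: max = 20, min = 6, ans = 20 - 6 = 14.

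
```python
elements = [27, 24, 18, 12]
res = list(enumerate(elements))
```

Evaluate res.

Step 1: enumerate pairs each element with its index:
  (0, 27)
  (1, 24)
  (2, 18)
  (3, 12)
Therefore res = [(0, 27), (1, 24), (2, 18), (3, 12)].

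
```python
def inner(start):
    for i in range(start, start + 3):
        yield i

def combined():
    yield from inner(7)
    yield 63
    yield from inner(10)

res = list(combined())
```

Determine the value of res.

Step 1: combined() delegates to inner(7):
  yield 7
  yield 8
  yield 9
Step 2: yield 63
Step 3: Delegates to inner(10):
  yield 10
  yield 11
  yield 12
Therefore res = [7, 8, 9, 63, 10, 11, 12].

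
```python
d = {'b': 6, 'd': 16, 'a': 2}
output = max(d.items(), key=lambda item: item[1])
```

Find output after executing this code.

Step 1: Find item with maximum value:
  ('b', 6)
  ('d', 16)
  ('a', 2)
Step 2: Maximum value is 16 at key 'd'.
Therefore output = ('d', 16).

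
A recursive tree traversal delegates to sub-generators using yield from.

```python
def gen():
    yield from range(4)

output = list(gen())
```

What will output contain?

Step 1: yield from delegates to the iterable, yielding each element.
Step 2: Collected values: [0, 1, 2, 3].
Therefore output = [0, 1, 2, 3].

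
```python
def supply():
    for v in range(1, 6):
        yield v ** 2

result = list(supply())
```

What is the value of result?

Step 1: For each v in range(1, 6), yield v**2:
  v=1: yield 1**2 = 1
  v=2: yield 2**2 = 4
  v=3: yield 3**2 = 9
  v=4: yield 4**2 = 16
  v=5: yield 5**2 = 25
Therefore result = [1, 4, 9, 16, 25].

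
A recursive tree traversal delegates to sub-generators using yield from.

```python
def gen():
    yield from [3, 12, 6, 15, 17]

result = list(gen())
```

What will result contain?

Step 1: yield from delegates to the iterable, yielding each element.
Step 2: Collected values: [3, 12, 6, 15, 17].
Therefore result = [3, 12, 6, 15, 17].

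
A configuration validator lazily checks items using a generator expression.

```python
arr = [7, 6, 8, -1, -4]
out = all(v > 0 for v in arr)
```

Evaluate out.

Step 1: Check v > 0 for each element in [7, 6, 8, -1, -4]:
  7 > 0: True
  6 > 0: True
  8 > 0: True
  -1 > 0: False
  -4 > 0: False
Step 2: all() returns False.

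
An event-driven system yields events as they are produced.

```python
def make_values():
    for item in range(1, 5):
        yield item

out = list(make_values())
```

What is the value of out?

Step 1: The generator yields each value from range(1, 5).
Step 2: list() consumes all yields: [1, 2, 3, 4].
Therefore out = [1, 2, 3, 4].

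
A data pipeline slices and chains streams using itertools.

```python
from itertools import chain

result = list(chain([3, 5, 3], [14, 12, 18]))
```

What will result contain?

Step 1: chain() concatenates iterables: [3, 5, 3] + [14, 12, 18].
Therefore result = [3, 5, 3, 14, 12, 18].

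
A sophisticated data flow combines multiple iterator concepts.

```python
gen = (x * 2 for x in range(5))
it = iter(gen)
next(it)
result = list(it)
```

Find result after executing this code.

Step 1: Generator produces [0, 2, 4, 6, 8].
Step 2: next(it) consumes first element (0).
Step 3: list(it) collects remaining: [2, 4, 6, 8].
Therefore result = [2, 4, 6, 8].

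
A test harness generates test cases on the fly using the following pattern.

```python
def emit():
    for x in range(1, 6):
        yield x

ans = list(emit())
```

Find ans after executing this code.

Step 1: The generator yields each value from range(1, 6).
Step 2: list() consumes all yields: [1, 2, 3, 4, 5].
Therefore ans = [1, 2, 3, 4, 5].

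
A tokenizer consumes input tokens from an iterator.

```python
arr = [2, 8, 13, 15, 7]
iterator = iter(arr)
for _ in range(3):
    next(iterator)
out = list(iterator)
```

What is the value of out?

Step 1: Create iterator over [2, 8, 13, 15, 7].
Step 2: Advance 3 positions (consuming [2, 8, 13]).
Step 3: list() collects remaining elements: [15, 7].
Therefore out = [15, 7].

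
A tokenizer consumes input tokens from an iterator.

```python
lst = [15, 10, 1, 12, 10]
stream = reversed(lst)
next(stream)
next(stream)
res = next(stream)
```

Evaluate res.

Step 1: reversed([15, 10, 1, 12, 10]) gives iterator: [10, 12, 1, 10, 15].
Step 2: First next() = 10, second next() = 12.
Step 3: Third next() = 1.
Therefore res = 1.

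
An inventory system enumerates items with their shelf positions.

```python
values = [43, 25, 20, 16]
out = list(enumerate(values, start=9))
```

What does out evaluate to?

Step 1: enumerate with start=9:
  (9, 43)
  (10, 25)
  (11, 20)
  (12, 16)
Therefore out = [(9, 43), (10, 25), (11, 20), (12, 16)].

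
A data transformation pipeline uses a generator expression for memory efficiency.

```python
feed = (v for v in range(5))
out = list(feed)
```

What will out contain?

Step 1: Generator expression iterates range(5): [0, 1, 2, 3, 4].
Step 2: list() collects all values.
Therefore out = [0, 1, 2, 3, 4].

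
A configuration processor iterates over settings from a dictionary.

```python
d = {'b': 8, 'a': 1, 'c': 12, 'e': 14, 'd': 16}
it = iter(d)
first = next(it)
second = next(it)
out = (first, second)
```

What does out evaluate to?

Step 1: iter(d) iterates over keys: ['b', 'a', 'c', 'e', 'd'].
Step 2: first = next(it) = 'b', second = next(it) = 'a'.
Therefore out = ('b', 'a').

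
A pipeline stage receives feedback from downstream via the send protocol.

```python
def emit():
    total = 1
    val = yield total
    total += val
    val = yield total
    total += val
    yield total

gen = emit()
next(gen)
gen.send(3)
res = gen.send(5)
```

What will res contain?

Step 1: next() -> yield total=1.
Step 2: send(3) -> val=3, total = 1+3 = 4, yield 4.
Step 3: send(5) -> val=5, total = 4+5 = 9, yield 9.
Therefore res = 9.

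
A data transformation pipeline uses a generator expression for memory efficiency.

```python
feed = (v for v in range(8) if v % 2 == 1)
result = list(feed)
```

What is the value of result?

Step 1: Filter range(8) keeping only odd values:
  v=0: even, excluded
  v=1: odd, included
  v=2: even, excluded
  v=3: odd, included
  v=4: even, excluded
  v=5: odd, included
  v=6: even, excluded
  v=7: odd, included
Therefore result = [1, 3, 5, 7].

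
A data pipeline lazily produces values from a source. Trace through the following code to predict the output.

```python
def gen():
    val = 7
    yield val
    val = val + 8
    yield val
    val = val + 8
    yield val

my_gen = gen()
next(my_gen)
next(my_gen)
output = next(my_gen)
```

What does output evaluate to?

Step 1: Trace through generator execution:
  Yield 1: val starts at 7, yield 7
  Yield 2: val = 7 + 8 = 15, yield 15
  Yield 3: val = 15 + 8 = 23, yield 23
Step 2: First next() gets 7, second next() gets the second value, third next() yields 23.
Therefore output = 23.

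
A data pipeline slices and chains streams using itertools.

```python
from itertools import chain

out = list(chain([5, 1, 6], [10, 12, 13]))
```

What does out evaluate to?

Step 1: chain() concatenates iterables: [5, 1, 6] + [10, 12, 13].
Therefore out = [5, 1, 6, 10, 12, 13].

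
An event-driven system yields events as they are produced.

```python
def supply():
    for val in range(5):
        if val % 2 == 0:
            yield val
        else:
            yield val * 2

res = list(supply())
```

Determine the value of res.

Step 1: For each val in range(5), yield val if even, else val*2:
  val=0 (even): yield 0
  val=1 (odd): yield 1*2 = 2
  val=2 (even): yield 2
  val=3 (odd): yield 3*2 = 6
  val=4 (even): yield 4
Therefore res = [0, 2, 2, 6, 4].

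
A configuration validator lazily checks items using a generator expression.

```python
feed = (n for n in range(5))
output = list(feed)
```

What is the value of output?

Step 1: Generator expression iterates range(5): [0, 1, 2, 3, 4].
Step 2: list() collects all values.
Therefore output = [0, 1, 2, 3, 4].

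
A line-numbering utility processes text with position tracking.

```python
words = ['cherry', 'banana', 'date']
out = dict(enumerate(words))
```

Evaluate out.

Step 1: enumerate pairs indices with words:
  0 -> 'cherry'
  1 -> 'banana'
  2 -> 'date'
Therefore out = {0: 'cherry', 1: 'banana', 2: 'date'}.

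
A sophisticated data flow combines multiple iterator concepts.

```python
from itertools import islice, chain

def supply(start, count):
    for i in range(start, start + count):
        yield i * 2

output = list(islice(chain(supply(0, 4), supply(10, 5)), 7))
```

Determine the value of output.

Step 1: supply(0, 4) yields [0, 2, 4, 6].
Step 2: supply(10, 5) yields [20, 22, 24, 26, 28].
Step 3: chain concatenates: [0, 2, 4, 6, 20, 22, 24, 26, 28].
Step 4: islice takes first 7: [0, 2, 4, 6, 20, 22, 24].
Therefore output = [0, 2, 4, 6, 20, 22, 24].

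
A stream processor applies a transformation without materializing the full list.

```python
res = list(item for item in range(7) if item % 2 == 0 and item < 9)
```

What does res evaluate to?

Step 1: Filter range(7) where item % 2 == 0 and item < 9:
  item=0: both conditions met, included
  item=1: excluded (1 % 2 != 0)
  item=2: both conditions met, included
  item=3: excluded (3 % 2 != 0)
  item=4: both conditions met, included
  item=5: excluded (5 % 2 != 0)
  item=6: both conditions met, included
Therefore res = [0, 2, 4, 6].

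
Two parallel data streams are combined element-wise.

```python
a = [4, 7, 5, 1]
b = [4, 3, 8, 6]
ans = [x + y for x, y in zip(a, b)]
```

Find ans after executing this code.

Step 1: Add corresponding elements:
  4 + 4 = 8
  7 + 3 = 10
  5 + 8 = 13
  1 + 6 = 7
Therefore ans = [8, 10, 13, 7].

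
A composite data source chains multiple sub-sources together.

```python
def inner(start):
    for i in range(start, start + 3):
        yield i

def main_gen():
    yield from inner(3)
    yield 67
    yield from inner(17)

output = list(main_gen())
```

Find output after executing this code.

Step 1: main_gen() delegates to inner(3):
  yield 3
  yield 4
  yield 5
Step 2: yield 67
Step 3: Delegates to inner(17):
  yield 17
  yield 18
  yield 19
Therefore output = [3, 4, 5, 67, 17, 18, 19].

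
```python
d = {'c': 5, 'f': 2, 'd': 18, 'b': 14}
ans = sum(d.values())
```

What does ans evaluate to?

Step 1: d.values() = [5, 2, 18, 14].
Step 2: sum = 39.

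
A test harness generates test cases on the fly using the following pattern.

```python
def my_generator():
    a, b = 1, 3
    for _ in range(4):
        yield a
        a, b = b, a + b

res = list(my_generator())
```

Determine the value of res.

Step 1: Fibonacci-like sequence starting with a=1, b=3:
  Iteration 1: yield a=1, then a,b = 3,4
  Iteration 2: yield a=3, then a,b = 4,7
  Iteration 3: yield a=4, then a,b = 7,11
  Iteration 4: yield a=7, then a,b = 11,18
Therefore res = [1, 3, 4, 7].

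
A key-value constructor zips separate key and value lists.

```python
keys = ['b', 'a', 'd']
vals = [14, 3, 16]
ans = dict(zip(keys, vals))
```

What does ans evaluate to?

Step 1: zip pairs keys with values:
  'b' -> 14
  'a' -> 3
  'd' -> 16
Therefore ans = {'b': 14, 'a': 3, 'd': 16}.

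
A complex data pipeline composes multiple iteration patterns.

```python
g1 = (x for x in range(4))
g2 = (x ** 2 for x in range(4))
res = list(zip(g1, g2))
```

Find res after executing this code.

Step 1: g1 produces [0, 1, 2, 3].
Step 2: g2 produces [0, 1, 4, 9].
Step 3: zip pairs them: [(0, 0), (1, 1), (2, 4), (3, 9)].
Therefore res = [(0, 0), (1, 1), (2, 4), (3, 9)].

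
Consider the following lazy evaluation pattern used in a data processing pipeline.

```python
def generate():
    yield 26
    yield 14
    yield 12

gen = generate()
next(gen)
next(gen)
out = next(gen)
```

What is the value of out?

Step 1: generate() creates a generator.
Step 2: next(gen) yields 26 (consumed and discarded).
Step 3: next(gen) yields 14 (consumed and discarded).
Step 4: next(gen) yields 12, assigned to out.
Therefore out = 12.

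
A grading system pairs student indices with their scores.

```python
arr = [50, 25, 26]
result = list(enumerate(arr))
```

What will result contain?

Step 1: enumerate pairs each element with its index:
  (0, 50)
  (1, 25)
  (2, 26)
Therefore result = [(0, 50), (1, 25), (2, 26)].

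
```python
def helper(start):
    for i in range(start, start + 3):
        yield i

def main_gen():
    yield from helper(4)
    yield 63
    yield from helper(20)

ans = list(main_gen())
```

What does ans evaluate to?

Step 1: main_gen() delegates to helper(4):
  yield 4
  yield 5
  yield 6
Step 2: yield 63
Step 3: Delegates to helper(20):
  yield 20
  yield 21
  yield 22
Therefore ans = [4, 5, 6, 63, 20, 21, 22].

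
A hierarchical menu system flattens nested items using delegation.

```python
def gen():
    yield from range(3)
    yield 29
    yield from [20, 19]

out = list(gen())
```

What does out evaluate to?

Step 1: Trace yields in order:
  yield 0
  yield 1
  yield 2
  yield 29
  yield 20
  yield 19
Therefore out = [0, 1, 2, 29, 20, 19].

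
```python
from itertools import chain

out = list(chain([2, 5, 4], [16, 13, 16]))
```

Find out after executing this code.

Step 1: chain() concatenates iterables: [2, 5, 4] + [16, 13, 16].
Therefore out = [2, 5, 4, 16, 13, 16].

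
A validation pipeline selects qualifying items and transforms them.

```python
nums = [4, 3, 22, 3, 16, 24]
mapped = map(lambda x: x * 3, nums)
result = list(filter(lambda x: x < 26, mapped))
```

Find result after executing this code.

Step 1: Map x * 3:
  4 -> 12
  3 -> 9
  22 -> 66
  3 -> 9
  16 -> 48
  24 -> 72
Step 2: Filter for < 26:
  12: kept
  9: kept
  66: removed
  9: kept
  48: removed
  72: removed
Therefore result = [12, 9, 9].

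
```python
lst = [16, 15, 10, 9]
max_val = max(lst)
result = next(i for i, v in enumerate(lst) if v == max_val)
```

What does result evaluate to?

Step 1: max([16, 15, 10, 9]) = 16.
Step 2: Find first index where value == 16:
  Index 0: 16 == 16, found!
Therefore result = 0.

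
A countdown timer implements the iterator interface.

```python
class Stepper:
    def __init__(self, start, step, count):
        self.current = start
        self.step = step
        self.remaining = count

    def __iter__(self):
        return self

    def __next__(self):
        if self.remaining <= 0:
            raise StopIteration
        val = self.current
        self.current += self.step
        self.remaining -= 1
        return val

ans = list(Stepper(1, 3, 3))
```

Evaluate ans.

Step 1: Stepper starts at 1, increments by 3, for 3 steps:
  Yield 1, then current += 3
  Yield 4, then current += 3
  Yield 7, then current += 3
Therefore ans = [1, 4, 7].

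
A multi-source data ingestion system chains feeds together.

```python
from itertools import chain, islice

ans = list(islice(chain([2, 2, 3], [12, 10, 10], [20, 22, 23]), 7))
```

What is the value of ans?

Step 1: chain([2, 2, 3], [12, 10, 10], [20, 22, 23]) = [2, 2, 3, 12, 10, 10, 20, 22, 23].
Step 2: islice takes first 7 elements: [2, 2, 3, 12, 10, 10, 20].
Therefore ans = [2, 2, 3, 12, 10, 10, 20].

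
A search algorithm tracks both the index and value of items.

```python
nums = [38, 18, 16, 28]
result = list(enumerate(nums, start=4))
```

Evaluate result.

Step 1: enumerate with start=4:
  (4, 38)
  (5, 18)
  (6, 16)
  (7, 28)
Therefore result = [(4, 38), (5, 18), (6, 16), (7, 28)].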